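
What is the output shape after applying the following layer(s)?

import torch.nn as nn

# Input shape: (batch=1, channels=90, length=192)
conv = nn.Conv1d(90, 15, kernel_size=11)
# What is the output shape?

Input shape: (1, 90, 192)
Output shape: (1, 15, 182)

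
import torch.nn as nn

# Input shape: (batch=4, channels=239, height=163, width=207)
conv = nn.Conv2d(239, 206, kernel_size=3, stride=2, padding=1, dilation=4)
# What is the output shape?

Input shape: (4, 239, 163, 207)
Output shape: (4, 206, 79, 101)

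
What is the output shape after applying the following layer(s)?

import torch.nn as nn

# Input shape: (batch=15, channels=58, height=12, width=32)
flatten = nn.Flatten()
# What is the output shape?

Input shape: (15, 58, 12, 32)
Output shape: (15, 22272)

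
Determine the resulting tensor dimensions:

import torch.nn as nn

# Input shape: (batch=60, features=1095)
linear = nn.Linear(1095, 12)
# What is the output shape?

Input shape: (60, 1095)
Output shape: (60, 12)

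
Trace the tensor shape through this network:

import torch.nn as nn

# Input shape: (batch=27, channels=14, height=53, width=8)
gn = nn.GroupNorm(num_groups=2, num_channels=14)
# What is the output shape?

Input shape: (27, 14, 53, 8)
Output shape: (27, 14, 53, 8)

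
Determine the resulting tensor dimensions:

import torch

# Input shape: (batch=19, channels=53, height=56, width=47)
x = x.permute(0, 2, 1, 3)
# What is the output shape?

Input shape: (19, 53, 56, 47)
Output shape: (19, 56, 53, 47)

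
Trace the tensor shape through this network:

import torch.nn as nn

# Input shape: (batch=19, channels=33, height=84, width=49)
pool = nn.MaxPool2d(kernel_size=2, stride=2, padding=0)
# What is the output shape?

Input shape: (19, 33, 84, 49)
Output shape: (19, 33, 42, 24)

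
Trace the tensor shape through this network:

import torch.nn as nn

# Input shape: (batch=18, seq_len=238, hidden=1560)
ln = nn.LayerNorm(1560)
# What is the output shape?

Input shape: (18, 238, 1560)
Output shape: (18, 238, 1560)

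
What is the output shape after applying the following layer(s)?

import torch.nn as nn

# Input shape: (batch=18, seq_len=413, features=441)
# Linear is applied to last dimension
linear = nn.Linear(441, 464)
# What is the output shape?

Input shape: (18, 413, 441)
Output shape: (18, 413, 464)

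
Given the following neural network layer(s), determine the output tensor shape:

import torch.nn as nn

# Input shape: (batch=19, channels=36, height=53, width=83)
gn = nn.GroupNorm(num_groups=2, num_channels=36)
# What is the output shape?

Input shape: (19, 36, 53, 83)
Output shape: (19, 36, 53, 83)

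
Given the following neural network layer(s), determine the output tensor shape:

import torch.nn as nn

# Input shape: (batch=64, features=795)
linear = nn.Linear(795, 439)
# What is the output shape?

Input shape: (64, 795)
Output shape: (64, 439)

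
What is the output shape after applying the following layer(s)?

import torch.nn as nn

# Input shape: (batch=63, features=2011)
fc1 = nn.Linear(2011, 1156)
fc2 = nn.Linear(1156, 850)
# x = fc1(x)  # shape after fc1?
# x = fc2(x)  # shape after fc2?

Input shape: (63, 2011)
  -> after fc1: (63, 1156)
Output shape: (63, 850)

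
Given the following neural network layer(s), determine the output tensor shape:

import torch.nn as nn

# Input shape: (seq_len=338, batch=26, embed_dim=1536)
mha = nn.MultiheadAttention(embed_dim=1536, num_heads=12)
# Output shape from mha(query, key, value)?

Input shape: (338, 26, 1536)
Output shape: (338, 26, 1536)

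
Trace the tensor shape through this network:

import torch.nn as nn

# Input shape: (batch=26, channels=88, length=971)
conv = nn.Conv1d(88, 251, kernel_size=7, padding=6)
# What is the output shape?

Input shape: (26, 88, 971)
Output shape: (26, 251, 977)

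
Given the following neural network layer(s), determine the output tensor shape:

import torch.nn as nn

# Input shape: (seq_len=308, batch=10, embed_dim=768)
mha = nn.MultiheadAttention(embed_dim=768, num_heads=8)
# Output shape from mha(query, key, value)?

Input shape: (308, 10, 768)
Output shape: (308, 10, 768)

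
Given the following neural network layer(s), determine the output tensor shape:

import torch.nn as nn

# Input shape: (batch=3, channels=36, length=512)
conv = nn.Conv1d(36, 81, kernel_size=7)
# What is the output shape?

Input shape: (3, 36, 512)
Output shape: (3, 81, 506)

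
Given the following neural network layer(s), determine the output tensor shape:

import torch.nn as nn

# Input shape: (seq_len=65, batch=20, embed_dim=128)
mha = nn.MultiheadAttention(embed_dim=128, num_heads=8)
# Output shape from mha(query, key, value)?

Input shape: (65, 20, 128)
Output shape: (65, 20, 128)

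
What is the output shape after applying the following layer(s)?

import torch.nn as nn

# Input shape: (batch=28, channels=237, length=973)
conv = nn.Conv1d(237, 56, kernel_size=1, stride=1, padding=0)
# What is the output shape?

Input shape: (28, 237, 973)
Output shape: (28, 56, 973)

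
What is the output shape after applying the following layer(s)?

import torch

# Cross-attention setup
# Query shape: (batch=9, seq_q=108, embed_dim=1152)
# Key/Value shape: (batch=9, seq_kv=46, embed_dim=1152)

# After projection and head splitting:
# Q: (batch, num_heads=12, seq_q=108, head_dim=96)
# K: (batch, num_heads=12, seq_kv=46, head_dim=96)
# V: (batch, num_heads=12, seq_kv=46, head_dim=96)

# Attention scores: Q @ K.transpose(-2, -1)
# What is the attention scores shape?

Input shape: (9, 108, 1152)
Output shape: (9, 12, 108, 46)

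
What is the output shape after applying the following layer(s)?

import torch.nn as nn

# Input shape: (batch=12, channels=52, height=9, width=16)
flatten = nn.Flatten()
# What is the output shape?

Input shape: (12, 52, 9, 16)
Output shape: (12, 7488)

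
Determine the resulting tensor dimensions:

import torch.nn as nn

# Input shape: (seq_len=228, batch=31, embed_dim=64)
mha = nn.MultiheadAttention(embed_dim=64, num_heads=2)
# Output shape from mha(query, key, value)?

Input shape: (228, 31, 64)
Output shape: (228, 31, 64)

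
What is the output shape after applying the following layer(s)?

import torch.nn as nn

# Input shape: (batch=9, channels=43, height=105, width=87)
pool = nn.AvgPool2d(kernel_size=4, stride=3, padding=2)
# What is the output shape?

Input shape: (9, 43, 105, 87)
Output shape: (9, 43, 36, 30)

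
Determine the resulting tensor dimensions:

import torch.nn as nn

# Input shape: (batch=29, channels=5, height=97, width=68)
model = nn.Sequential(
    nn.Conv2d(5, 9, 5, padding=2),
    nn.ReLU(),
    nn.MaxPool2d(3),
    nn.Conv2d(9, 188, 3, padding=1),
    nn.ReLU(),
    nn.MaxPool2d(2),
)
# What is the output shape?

Input shape: (29, 5, 97, 68)
  -> after first Conv2d: (29, 9, 97, 68)
  -> after first MaxPool2d: (29, 9, 32, 22)
  -> after second Conv2d: (29, 188, 32, 22)
Output shape: (29, 188, 16, 11)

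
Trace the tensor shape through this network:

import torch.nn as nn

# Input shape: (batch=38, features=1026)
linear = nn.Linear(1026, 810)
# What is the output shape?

Input shape: (38, 1026)
Output shape: (38, 810)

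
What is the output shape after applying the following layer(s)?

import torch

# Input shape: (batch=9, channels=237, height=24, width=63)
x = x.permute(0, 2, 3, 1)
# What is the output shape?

Input shape: (9, 237, 24, 63)
Output shape: (9, 24, 63, 237)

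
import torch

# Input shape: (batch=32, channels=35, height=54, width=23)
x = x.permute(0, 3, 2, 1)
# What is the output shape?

Input shape: (32, 35, 54, 23)
Output shape: (32, 23, 54, 35)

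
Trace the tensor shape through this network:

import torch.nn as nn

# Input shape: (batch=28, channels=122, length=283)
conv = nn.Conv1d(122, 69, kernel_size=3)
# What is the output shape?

Input shape: (28, 122, 283)
Output shape: (28, 69, 281)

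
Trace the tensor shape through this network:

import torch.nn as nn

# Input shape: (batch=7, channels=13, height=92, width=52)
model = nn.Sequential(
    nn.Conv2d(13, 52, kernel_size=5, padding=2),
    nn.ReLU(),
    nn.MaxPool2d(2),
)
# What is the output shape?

Input shape: (7, 13, 92, 52)
  -> after Conv2d: (7, 52, 92, 52)
  -> after ReLU: (7, 52, 92, 52)
Output shape: (7, 52, 46, 26)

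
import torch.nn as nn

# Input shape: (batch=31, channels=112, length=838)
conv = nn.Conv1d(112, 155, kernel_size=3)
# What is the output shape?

Input shape: (31, 112, 838)
Output shape: (31, 155, 836)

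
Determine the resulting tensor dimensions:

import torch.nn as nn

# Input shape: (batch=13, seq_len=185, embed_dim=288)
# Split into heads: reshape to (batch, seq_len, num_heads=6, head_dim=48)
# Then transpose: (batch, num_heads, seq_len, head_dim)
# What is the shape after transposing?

Input shape: (13, 185, 288)
  -> after reshape: (13, 185, 6, 48)
Output shape: (13, 6, 185, 48)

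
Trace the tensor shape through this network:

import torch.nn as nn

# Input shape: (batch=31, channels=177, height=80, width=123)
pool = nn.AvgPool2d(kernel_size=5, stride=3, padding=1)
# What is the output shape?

Input shape: (31, 177, 80, 123)
Output shape: (31, 177, 26, 41)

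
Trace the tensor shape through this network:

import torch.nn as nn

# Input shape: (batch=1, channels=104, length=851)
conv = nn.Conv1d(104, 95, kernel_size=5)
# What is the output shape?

Input shape: (1, 104, 851)
Output shape: (1, 95, 847)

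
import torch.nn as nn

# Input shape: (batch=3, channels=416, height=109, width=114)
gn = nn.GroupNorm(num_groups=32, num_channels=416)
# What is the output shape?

Input shape: (3, 416, 109, 114)
Output shape: (3, 416, 109, 114)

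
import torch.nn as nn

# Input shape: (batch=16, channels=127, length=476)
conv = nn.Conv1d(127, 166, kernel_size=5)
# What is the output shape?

Input shape: (16, 127, 476)
Output shape: (16, 166, 472)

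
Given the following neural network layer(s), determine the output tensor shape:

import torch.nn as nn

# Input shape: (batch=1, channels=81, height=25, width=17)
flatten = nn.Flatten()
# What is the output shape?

Input shape: (1, 81, 25, 17)
Output shape: (1, 34425)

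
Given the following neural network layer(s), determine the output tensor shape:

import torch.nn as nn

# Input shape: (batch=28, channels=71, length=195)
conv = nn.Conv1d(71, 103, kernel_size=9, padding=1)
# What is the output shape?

Input shape: (28, 71, 195)
Output shape: (28, 103, 189)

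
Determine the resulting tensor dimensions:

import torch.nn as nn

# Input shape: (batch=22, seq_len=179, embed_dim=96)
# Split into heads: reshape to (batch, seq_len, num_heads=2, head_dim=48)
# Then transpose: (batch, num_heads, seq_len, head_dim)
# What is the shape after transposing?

Input shape: (22, 179, 96)
  -> after reshape: (22, 179, 2, 48)
Output shape: (22, 2, 179, 48)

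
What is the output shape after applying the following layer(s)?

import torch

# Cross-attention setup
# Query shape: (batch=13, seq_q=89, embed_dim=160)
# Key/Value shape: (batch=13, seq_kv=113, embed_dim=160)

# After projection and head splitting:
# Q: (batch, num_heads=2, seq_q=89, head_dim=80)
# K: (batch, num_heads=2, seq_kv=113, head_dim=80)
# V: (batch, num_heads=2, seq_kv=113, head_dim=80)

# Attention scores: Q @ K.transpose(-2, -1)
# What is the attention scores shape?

Input shape: (13, 89, 160)
Output shape: (13, 2, 89, 113)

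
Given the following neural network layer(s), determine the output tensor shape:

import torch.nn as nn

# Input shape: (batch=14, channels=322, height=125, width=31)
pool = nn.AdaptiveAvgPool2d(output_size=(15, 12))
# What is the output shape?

Input shape: (14, 322, 125, 31)
Output shape: (14, 322, 15, 12)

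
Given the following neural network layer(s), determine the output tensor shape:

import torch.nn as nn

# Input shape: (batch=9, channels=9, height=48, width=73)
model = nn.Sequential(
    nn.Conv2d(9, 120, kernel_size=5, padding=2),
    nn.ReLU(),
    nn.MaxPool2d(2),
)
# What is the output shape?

Input shape: (9, 9, 48, 73)
  -> after Conv2d: (9, 120, 48, 73)
  -> after ReLU: (9, 120, 48, 73)
Output shape: (9, 120, 24, 36)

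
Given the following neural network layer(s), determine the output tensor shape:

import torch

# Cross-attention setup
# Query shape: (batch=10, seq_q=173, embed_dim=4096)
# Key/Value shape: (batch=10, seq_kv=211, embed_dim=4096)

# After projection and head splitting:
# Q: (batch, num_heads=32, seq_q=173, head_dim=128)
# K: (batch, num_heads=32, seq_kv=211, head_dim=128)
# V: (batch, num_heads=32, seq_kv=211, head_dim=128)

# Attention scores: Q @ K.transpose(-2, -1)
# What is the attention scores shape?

Input shape: (10, 173, 4096)
Output shape: (10, 32, 173, 211)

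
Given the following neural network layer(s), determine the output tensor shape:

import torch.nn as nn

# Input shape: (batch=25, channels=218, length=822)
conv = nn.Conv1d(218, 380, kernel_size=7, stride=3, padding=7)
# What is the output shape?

Input shape: (25, 218, 822)
Output shape: (25, 380, 277)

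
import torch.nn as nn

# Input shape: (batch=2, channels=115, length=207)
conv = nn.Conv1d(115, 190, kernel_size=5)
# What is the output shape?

Input shape: (2, 115, 207)
Output shape: (2, 190, 203)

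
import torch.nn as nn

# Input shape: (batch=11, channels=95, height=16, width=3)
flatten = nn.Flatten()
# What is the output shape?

Input shape: (11, 95, 16, 3)
Output shape: (11, 4560)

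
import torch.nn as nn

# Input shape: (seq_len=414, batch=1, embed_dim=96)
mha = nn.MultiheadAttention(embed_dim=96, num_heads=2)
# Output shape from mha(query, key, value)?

Input shape: (414, 1, 96)
Output shape: (414, 1, 96)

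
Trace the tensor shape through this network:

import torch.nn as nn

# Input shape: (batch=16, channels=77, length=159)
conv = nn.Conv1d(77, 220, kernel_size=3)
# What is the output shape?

Input shape: (16, 77, 159)
Output shape: (16, 220, 157)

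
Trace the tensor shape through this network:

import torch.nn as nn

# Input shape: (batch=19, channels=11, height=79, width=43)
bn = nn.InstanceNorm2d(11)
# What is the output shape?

Input shape: (19, 11, 79, 43)
Output shape: (19, 11, 79, 43)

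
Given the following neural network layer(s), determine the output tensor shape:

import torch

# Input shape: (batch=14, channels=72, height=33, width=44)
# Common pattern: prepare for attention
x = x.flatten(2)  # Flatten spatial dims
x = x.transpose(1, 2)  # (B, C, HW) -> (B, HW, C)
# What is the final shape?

Input shape: (14, 72, 33, 44)
  -> after flatten(2): (14, 72, 1452)
Output shape: (14, 1452, 72)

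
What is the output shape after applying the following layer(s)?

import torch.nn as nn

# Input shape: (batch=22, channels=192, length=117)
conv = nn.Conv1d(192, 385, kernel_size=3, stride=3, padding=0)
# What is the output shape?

Input shape: (22, 192, 117)
Output shape: (22, 385, 39)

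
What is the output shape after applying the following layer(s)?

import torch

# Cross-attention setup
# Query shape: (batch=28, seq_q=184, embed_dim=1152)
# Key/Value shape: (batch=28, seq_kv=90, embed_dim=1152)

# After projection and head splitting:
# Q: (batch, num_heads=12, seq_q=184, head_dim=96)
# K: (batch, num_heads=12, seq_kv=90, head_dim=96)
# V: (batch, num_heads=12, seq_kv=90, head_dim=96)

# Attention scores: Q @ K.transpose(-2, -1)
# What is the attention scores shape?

Input shape: (28, 184, 1152)
Output shape: (28, 12, 184, 90)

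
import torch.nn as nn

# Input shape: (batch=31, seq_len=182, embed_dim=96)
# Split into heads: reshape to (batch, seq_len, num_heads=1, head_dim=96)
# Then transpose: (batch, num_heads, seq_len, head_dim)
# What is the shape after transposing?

Input shape: (31, 182, 96)
  -> after reshape: (31, 182, 1, 96)
Output shape: (31, 1, 182, 96)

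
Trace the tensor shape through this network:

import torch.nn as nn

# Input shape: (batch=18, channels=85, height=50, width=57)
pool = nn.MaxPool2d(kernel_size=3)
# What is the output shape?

Input shape: (18, 85, 50, 57)
Output shape: (18, 85, 16, 19)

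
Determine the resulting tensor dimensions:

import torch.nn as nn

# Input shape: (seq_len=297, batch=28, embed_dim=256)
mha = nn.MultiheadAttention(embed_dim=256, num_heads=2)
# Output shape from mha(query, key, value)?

Input shape: (297, 28, 256)
Output shape: (297, 28, 256)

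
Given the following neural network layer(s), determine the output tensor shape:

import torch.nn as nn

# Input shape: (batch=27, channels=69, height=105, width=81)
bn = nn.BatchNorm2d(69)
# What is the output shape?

Input shape: (27, 69, 105, 81)
Output shape: (27, 69, 105, 81)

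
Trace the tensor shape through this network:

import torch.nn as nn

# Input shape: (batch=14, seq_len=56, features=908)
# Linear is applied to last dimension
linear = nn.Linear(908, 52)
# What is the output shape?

Input shape: (14, 56, 908)
Output shape: (14, 56, 52)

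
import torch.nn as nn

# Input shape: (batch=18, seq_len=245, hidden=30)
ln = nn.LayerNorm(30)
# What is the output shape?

Input shape: (18, 245, 30)
Output shape: (18, 245, 30)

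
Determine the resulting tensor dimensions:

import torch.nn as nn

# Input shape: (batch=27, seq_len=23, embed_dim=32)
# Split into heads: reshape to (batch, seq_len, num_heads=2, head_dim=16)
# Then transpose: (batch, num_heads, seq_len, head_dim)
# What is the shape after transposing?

Input shape: (27, 23, 32)
  -> after reshape: (27, 23, 2, 16)
Output shape: (27, 2, 23, 16)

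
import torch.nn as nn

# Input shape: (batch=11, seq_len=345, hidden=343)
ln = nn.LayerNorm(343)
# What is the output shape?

Input shape: (11, 345, 343)
Output shape: (11, 345, 343)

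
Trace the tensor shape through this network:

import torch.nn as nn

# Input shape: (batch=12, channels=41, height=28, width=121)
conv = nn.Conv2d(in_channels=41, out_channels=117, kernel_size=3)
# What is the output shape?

Input shape: (12, 41, 28, 121)
Output shape: (12, 117, 26, 119)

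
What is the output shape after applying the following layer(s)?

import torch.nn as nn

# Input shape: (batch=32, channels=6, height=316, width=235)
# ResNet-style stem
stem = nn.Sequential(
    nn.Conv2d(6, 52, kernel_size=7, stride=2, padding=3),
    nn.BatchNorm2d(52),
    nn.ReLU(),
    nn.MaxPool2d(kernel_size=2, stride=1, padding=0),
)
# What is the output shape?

Input shape: (32, 6, 316, 235)
  -> after Conv2d 7x7 stride=2: (32, 52, 158, 118)
Output shape: (32, 52, 157, 117)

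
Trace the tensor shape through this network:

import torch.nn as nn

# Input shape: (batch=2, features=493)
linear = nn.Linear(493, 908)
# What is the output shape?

Input shape: (2, 493)
Output shape: (2, 908)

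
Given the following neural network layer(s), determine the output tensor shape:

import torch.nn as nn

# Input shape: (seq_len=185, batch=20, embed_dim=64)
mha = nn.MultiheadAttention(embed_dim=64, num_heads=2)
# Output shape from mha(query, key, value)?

Input shape: (185, 20, 64)
Output shape: (185, 20, 64)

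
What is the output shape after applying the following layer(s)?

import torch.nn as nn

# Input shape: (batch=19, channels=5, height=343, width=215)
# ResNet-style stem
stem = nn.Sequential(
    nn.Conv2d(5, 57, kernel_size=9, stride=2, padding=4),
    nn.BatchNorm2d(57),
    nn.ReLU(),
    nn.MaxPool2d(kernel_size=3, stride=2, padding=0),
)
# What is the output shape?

Input shape: (19, 5, 343, 215)
  -> after Conv2d 9x9 stride=2: (19, 57, 172, 108)
Output shape: (19, 57, 85, 53)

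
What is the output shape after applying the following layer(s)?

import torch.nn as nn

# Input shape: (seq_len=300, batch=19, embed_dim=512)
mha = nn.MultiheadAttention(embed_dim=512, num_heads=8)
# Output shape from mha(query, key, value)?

Input shape: (300, 19, 512)
Output shape: (300, 19, 512)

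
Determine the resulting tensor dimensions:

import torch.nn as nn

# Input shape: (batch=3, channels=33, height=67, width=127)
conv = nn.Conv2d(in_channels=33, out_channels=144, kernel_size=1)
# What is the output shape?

Input shape: (3, 33, 67, 127)
Output shape: (3, 144, 67, 127)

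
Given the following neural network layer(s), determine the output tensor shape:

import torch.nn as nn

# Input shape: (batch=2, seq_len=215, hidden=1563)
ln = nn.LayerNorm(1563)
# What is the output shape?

Input shape: (2, 215, 1563)
Output shape: (2, 215, 1563)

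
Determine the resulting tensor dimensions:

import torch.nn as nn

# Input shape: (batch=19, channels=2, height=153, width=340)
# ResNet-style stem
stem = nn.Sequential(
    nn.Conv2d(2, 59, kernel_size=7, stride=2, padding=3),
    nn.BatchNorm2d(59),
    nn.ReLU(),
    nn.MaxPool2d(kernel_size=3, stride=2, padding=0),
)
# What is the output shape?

Input shape: (19, 2, 153, 340)
  -> after Conv2d 7x7 stride=2: (19, 59, 77, 170)
Output shape: (19, 59, 38, 84)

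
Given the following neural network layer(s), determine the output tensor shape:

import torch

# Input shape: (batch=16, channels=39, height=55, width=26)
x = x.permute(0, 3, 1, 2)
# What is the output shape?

Input shape: (16, 39, 55, 26)
Output shape: (16, 26, 39, 55)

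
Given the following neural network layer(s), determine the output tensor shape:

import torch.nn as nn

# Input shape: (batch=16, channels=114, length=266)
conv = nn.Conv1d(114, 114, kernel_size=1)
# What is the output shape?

Input shape: (16, 114, 266)
Output shape: (16, 114, 266)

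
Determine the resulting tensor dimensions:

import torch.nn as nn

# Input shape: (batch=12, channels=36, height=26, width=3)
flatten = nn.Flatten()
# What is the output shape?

Input shape: (12, 36, 26, 3)
Output shape: (12, 2808)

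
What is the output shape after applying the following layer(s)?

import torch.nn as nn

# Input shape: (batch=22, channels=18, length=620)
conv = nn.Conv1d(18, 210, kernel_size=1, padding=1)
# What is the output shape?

Input shape: (22, 18, 620)
Output shape: (22, 210, 622)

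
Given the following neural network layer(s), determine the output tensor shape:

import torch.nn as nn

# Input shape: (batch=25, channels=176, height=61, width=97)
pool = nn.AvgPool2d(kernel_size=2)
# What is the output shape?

Input shape: (25, 176, 61, 97)
Output shape: (25, 176, 30, 48)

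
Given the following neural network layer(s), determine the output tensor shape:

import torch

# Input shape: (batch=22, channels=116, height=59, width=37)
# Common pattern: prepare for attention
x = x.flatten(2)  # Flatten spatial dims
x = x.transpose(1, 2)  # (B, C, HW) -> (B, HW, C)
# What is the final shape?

Input shape: (22, 116, 59, 37)
  -> after flatten(2): (22, 116, 2183)
Output shape: (22, 2183, 116)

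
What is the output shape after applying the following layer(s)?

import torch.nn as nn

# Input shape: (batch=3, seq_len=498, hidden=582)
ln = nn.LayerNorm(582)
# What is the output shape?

Input shape: (3, 498, 582)
Output shape: (3, 498, 582)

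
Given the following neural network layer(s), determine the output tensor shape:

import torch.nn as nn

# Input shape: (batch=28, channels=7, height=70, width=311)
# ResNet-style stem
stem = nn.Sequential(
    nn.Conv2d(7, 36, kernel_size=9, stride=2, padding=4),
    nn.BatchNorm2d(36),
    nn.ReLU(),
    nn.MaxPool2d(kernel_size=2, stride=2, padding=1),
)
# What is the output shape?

Input shape: (28, 7, 70, 311)
  -> after Conv2d 9x9 stride=2: (28, 36, 35, 156)
Output shape: (28, 36, 18, 79)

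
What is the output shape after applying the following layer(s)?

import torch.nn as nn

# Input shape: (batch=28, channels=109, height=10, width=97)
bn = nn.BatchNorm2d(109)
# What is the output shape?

Input shape: (28, 109, 10, 97)
Output shape: (28, 109, 10, 97)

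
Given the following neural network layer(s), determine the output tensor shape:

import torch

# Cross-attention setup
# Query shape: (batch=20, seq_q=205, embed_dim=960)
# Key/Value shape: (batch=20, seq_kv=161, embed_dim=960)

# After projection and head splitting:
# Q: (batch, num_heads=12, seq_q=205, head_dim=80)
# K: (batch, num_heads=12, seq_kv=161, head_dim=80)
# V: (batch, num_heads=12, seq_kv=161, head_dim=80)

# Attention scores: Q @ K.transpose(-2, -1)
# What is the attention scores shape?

Input shape: (20, 205, 960)
Output shape: (20, 12, 205, 161)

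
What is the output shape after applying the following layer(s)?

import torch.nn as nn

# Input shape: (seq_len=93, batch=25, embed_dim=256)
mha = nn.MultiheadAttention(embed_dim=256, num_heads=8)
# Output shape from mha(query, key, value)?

Input shape: (93, 25, 256)
Output shape: (93, 25, 256)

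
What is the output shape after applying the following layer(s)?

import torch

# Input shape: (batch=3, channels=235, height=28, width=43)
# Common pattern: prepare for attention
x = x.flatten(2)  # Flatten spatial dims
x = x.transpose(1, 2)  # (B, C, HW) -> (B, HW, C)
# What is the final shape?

Input shape: (3, 235, 28, 43)
  -> after flatten(2): (3, 235, 1204)
Output shape: (3, 1204, 235)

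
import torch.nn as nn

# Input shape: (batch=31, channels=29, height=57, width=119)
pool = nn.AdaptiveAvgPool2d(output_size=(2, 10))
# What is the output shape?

Input shape: (31, 29, 57, 119)
Output shape: (31, 29, 2, 10)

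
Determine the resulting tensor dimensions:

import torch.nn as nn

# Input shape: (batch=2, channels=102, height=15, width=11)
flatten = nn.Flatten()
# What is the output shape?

Input shape: (2, 102, 15, 11)
Output shape: (2, 16830)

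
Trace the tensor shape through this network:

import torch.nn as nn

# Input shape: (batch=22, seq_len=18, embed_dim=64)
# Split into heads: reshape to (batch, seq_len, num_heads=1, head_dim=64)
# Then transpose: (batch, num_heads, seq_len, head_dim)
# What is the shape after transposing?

Input shape: (22, 18, 64)
  -> after reshape: (22, 18, 1, 64)
Output shape: (22, 1, 18, 64)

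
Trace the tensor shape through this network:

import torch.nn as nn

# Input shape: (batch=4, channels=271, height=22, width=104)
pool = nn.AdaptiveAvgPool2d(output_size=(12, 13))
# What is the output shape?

Input shape: (4, 271, 22, 104)
Output shape: (4, 271, 12, 13)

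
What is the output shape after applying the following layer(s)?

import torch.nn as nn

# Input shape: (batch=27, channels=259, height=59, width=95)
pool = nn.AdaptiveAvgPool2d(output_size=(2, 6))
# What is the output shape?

Input shape: (27, 259, 59, 95)
Output shape: (27, 259, 2, 6)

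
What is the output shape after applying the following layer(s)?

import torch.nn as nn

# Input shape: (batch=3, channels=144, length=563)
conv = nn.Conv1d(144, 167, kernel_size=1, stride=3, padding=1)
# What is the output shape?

Input shape: (3, 144, 563)
Output shape: (3, 167, 189)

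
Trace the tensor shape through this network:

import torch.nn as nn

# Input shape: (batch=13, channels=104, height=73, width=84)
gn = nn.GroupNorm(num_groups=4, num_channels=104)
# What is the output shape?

Input shape: (13, 104, 73, 84)
Output shape: (13, 104, 73, 84)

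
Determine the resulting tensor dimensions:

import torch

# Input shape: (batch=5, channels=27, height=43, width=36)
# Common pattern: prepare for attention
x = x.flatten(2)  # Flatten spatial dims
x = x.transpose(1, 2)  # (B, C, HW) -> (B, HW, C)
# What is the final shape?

Input shape: (5, 27, 43, 36)
  -> after flatten(2): (5, 27, 1548)
Output shape: (5, 1548, 27)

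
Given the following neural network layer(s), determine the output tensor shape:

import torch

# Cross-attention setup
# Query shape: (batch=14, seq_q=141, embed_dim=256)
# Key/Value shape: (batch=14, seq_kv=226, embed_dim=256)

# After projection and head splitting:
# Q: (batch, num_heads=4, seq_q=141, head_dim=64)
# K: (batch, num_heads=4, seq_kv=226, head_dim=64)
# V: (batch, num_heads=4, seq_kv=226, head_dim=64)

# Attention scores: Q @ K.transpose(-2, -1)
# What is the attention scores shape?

Input shape: (14, 141, 256)
Output shape: (14, 4, 141, 226)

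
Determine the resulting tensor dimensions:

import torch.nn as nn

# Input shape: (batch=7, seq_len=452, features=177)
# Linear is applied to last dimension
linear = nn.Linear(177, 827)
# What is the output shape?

Input shape: (7, 452, 177)
Output shape: (7, 452, 827)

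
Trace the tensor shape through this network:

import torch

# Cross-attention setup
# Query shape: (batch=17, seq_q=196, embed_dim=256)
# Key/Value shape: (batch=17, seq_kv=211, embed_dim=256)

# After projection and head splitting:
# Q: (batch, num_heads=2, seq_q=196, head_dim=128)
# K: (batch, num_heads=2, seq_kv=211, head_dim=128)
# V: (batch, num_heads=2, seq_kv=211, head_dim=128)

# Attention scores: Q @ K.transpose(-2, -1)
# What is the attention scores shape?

Input shape: (17, 196, 256)
Output shape: (17, 2, 196, 211)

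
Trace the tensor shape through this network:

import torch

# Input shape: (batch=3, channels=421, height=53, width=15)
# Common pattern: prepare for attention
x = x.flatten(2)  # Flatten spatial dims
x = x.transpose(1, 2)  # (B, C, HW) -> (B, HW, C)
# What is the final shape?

Input shape: (3, 421, 53, 15)
  -> after flatten(2): (3, 421, 795)
Output shape: (3, 795, 421)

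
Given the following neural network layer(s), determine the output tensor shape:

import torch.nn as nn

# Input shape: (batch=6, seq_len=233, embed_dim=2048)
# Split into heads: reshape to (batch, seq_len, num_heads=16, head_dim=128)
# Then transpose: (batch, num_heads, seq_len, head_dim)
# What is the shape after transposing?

Input shape: (6, 233, 2048)
  -> after reshape: (6, 233, 16, 128)
Output shape: (6, 16, 233, 128)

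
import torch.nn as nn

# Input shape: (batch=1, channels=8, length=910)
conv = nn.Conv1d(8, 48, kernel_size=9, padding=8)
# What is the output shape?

Input shape: (1, 8, 910)
Output shape: (1, 48, 918)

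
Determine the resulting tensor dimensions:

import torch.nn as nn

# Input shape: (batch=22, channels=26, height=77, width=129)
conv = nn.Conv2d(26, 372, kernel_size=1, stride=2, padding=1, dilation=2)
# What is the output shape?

Input shape: (22, 26, 77, 129)
Output shape: (22, 372, 40, 66)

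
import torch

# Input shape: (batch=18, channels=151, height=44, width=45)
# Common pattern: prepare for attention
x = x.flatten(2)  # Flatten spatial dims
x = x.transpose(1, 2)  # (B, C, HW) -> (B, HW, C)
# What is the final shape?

Input shape: (18, 151, 44, 45)
  -> after flatten(2): (18, 151, 1980)
Output shape: (18, 1980, 151)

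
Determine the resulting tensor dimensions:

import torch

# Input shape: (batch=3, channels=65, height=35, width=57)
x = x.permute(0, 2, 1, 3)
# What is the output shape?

Input shape: (3, 65, 35, 57)
Output shape: (3, 35, 65, 57)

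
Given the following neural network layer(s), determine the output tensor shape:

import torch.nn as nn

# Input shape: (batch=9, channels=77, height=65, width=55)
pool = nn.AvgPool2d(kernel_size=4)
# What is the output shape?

Input shape: (9, 77, 65, 55)
Output shape: (9, 77, 16, 13)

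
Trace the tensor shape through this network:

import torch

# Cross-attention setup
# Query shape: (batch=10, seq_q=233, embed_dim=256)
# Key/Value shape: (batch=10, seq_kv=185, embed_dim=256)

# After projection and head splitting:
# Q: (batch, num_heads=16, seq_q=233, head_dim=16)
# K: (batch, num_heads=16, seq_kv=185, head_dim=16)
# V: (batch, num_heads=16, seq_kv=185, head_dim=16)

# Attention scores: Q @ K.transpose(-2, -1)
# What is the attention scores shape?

Input shape: (10, 233, 256)
Output shape: (10, 16, 233, 185)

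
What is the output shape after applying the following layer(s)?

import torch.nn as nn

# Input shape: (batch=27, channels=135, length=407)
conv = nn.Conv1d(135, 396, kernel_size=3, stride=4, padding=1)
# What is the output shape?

Input shape: (27, 135, 407)
Output shape: (27, 396, 102)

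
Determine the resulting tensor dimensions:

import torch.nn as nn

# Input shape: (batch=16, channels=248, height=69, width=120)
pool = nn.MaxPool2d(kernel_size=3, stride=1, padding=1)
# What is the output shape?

Input shape: (16, 248, 69, 120)
Output shape: (16, 248, 69, 120)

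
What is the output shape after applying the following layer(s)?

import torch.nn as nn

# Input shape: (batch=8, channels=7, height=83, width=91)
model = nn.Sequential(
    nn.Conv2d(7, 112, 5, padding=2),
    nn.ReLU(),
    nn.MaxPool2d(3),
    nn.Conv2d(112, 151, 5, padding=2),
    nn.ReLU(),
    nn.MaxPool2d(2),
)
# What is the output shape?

Input shape: (8, 7, 83, 91)
  -> after first Conv2d: (8, 112, 83, 91)
  -> after first MaxPool2d: (8, 112, 27, 30)
  -> after second Conv2d: (8, 151, 27, 30)
Output shape: (8, 151, 13, 15)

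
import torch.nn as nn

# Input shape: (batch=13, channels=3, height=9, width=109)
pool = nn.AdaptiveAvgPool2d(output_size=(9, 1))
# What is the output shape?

Input shape: (13, 3, 9, 109)
Output shape: (13, 3, 9, 1)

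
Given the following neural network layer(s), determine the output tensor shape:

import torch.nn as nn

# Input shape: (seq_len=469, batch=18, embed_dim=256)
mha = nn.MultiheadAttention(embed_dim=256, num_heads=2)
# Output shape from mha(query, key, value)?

Input shape: (469, 18, 256)
Output shape: (469, 18, 256)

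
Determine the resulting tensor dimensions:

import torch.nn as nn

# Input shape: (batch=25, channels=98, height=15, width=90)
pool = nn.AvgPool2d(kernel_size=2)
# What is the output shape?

Input shape: (25, 98, 15, 90)
Output shape: (25, 98, 7, 45)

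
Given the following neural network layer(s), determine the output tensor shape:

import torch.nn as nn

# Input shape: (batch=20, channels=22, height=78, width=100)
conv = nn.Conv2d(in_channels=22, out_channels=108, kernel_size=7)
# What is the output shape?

Input shape: (20, 22, 78, 100)
Output shape: (20, 108, 72, 94)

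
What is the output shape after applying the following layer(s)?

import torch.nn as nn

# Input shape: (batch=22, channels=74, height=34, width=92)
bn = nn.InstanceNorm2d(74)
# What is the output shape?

Input shape: (22, 74, 34, 92)
Output shape: (22, 74, 34, 92)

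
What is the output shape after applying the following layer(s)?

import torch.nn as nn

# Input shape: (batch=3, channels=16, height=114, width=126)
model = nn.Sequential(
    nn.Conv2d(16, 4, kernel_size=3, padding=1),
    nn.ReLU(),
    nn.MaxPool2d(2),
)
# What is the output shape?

Input shape: (3, 16, 114, 126)
  -> after Conv2d: (3, 4, 114, 126)
  -> after ReLU: (3, 4, 114, 126)
Output shape: (3, 4, 57, 63)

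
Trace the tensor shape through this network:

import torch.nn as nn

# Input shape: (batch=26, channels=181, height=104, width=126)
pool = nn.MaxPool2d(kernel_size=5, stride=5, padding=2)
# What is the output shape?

Input shape: (26, 181, 104, 126)
Output shape: (26, 181, 21, 26)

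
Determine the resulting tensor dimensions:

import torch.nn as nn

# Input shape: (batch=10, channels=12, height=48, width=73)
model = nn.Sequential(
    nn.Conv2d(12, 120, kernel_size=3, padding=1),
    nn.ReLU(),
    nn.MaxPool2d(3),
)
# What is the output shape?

Input shape: (10, 12, 48, 73)
  -> after Conv2d: (10, 120, 48, 73)
  -> after ReLU: (10, 120, 48, 73)
Output shape: (10, 120, 16, 24)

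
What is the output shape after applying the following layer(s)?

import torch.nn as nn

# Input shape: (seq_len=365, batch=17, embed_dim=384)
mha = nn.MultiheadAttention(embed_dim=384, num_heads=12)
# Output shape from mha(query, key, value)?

Input shape: (365, 17, 384)
Output shape: (365, 17, 384)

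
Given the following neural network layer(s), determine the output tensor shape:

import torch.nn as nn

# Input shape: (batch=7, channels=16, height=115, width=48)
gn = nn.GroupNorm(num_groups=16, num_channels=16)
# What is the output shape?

Input shape: (7, 16, 115, 48)
Output shape: (7, 16, 115, 48)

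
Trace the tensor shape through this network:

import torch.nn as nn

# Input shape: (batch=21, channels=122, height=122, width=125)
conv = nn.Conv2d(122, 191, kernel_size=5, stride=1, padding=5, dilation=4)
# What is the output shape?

Input shape: (21, 122, 122, 125)
Output shape: (21, 191, 116, 119)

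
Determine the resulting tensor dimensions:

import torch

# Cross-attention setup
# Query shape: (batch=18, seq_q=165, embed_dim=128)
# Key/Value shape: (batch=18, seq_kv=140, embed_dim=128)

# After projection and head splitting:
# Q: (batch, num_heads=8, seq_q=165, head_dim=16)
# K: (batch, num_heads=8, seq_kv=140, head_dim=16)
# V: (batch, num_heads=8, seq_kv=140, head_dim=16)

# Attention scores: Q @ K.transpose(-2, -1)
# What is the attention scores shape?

Input shape: (18, 165, 128)
Output shape: (18, 8, 165, 140)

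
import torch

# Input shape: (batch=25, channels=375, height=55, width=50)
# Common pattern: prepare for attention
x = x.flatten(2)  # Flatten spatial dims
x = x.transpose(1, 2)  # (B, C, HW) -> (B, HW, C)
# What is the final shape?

Input shape: (25, 375, 55, 50)
  -> after flatten(2): (25, 375, 2750)
Output shape: (25, 2750, 375)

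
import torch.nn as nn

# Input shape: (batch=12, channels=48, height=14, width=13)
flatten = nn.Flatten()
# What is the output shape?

Input shape: (12, 48, 14, 13)
Output shape: (12, 8736)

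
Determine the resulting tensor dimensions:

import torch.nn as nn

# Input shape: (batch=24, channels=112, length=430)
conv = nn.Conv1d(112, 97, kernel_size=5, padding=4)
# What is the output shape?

Input shape: (24, 112, 430)
Output shape: (24, 97, 434)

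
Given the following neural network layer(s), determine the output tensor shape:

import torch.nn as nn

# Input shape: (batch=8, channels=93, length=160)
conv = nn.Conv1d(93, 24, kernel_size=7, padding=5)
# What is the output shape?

Input shape: (8, 93, 160)
Output shape: (8, 24, 164)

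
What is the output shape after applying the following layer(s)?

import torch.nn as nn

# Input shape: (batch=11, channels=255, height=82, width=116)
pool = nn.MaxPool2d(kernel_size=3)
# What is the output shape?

Input shape: (11, 255, 82, 116)
Output shape: (11, 255, 27, 38)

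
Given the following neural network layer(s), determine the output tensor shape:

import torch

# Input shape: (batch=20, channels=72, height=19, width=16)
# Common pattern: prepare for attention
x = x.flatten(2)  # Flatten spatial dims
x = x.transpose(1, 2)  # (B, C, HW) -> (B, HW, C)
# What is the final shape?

Input shape: (20, 72, 19, 16)
  -> after flatten(2): (20, 72, 304)
Output shape: (20, 304, 72)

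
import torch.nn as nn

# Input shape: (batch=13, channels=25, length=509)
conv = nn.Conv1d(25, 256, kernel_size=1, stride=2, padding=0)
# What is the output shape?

Input shape: (13, 25, 509)
Output shape: (13, 256, 255)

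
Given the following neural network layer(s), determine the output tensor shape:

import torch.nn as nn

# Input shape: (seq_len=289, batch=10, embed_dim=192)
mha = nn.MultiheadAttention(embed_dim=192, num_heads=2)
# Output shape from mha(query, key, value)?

Input shape: (289, 10, 192)
Output shape: (289, 10, 192)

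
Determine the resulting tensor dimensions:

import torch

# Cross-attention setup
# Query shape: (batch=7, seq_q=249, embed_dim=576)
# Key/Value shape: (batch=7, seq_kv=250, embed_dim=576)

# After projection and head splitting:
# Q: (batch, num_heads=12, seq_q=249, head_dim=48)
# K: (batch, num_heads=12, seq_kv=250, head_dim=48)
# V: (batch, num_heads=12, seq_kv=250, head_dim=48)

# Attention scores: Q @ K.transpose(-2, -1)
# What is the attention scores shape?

Input shape: (7, 249, 576)
Output shape: (7, 12, 249, 250)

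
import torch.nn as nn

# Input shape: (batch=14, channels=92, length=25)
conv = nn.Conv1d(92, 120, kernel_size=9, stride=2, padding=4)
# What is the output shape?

Input shape: (14, 92, 25)
Output shape: (14, 120, 13)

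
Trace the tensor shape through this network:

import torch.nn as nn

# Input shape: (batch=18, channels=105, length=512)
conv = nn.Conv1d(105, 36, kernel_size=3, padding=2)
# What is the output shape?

Input shape: (18, 105, 512)
Output shape: (18, 36, 514)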